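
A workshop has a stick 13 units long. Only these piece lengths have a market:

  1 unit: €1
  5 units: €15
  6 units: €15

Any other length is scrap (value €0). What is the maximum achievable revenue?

33

Let f[k] be the best obtainable value from length k. For each k, try every first piece i and keep the best of price[i] + f[k−i].
f[1] = 1
f[2] = 2  (first piece 1, then f[1]=1)
f[3] = 3  (first piece 1, then f[2]=2)
f[4] = 4  (first piece 1, then f[3]=3)
f[5] = max(1+4, 15+0) = 15
f[6] = max(1+15, 15+1, 15+0) = 16
f[7] = max(1+16, 15+2, 15+1) = 17
f[8] = max(1+17, 15+3, 15+2) = 18
f[9] = max(1+18, 15+4, 15+3) = 19
f[10] = max(1+19, 15+15, 15+4) = 30
f[11] = max(1+30, 15+16, 15+15) = 31
f[12] = max(1+31, 15+17, 15+16) = 32
f[13] = max(1+32, 15+18, 15+17) = 33
One optimal cutting: 5 + 5 + 1 + 1 + 1 → €33.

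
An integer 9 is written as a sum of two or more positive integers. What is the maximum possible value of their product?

27

Define P[k] = max over 1≤i<k of i · max(k−i, P[k−i]); the inner max lets the remainder stay uncut if that's better.
P[2] = 1·max(1,0) = 1·1 = 1
P[3] = 1·max(2,1) = 1·2 = 2
P[4] = 2·max(2,1) = 2·2 = 4
P[5] = 2·max(3,2) = 2·3 = 6
P[6] = 3·max(3,2) = 3·3 = 9
P[7] = 2·max(5,6) = 2·6 = 12
P[8] = 2·max(6,9) = 2·9 = 18
P[9] = 3·max(6,9) = 3·9 = 27
One optimal split: 3 + 3 + 3; product 3·3·3 = 27.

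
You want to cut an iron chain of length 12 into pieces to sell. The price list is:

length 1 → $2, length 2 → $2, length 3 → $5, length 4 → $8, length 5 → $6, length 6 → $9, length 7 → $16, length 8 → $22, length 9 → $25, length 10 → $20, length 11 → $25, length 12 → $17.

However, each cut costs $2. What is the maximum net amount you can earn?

28

Consider every possible first cut. net[k] is the best of p[i]+net[k−i] over all sellable i≤k, charging 2 whenever i<k.
net[1] = 2
net[2] = 2  (first piece 1, then net[1]=2)
net[3] = 5
net[4] = 8
net[5] = 8  (first piece 1, then net[4]=8)
net[6] = 9
net[7] = 16
net[8] = 22
net[9] = 25
net[10] = 25  (first piece 1, then net[9]=25)
net[11] = 25  (first piece 1, then net[10]=25)
net[12] = 28  (first piece 3, then net[9]=25)
One optimal plan: pieces 9 + 3 (1 cut) → $30 − $2 = $28.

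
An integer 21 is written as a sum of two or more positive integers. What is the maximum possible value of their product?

2187

Define g[k] = max over 1≤i<k of i · max(k−i, g[k−i]); the inner max lets the remainder stay uncut if that's better.
g[2] = 1×max(1,0) = 1×1 = 1
g[3] = 1×max(2,1) = 1×2 = 2
g[4] = 2×max(2,1) = 2×2 = 4
g[5] = 2×max(3,2) = 2×3 = 6
g[6] = 3×max(3,2) = 3×3 = 9
g[7] = 2×max(5,6) = 2×6 = 12
g[8] = 2×max(6,9) = 2×9 = 18
g[9] = 3×max(6,9) = 3×9 = 27
g[10] = 2×max(8,18) = 2×18 = 36
g[11] = 2×max(9,27) = 2×27 = 54
g[12] = 3×max(9,27) = 3×27 = 81
g[13] = 2×max(11,54) = 2×54 = 108
g[14] = 2×max(12,81) = 2×81 = 162
g[15] = 3×max(12,81) = 3×81 = 243
g[16] = 2×max(14,162) = 2×162 = 324
g[17] = 2×max(15,243) = 2×243 = 486
g[18] = 3×max(15,243) = 3×243 = 729
g[19] = 2×max(17,486) = 2×486 = 972
g[20] = 2×max(18,729) = 2×729 = 1458
g[21] = 3×max(18,729) = 3×729 = 2187
One optimal split: 3 + 3 + 3 + 3 + 3 + 3 + 3; product 3×3×3×3×3×3×3 = 2187.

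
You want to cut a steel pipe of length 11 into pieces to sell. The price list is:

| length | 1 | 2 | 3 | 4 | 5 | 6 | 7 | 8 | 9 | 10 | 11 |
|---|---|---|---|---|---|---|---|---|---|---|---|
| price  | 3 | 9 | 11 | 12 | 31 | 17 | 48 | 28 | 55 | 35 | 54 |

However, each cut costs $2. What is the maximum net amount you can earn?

62

Build net[k] bottom-up: net[k] = max over allowed piece i of (p[i] + net[k−i]) − 2 per cut.
net[1] = 3
net[2] = max(3+3-2, 9+0) = 9
net[3] = max(3+9-2, 9+3-2, 11+0) = 11
net[4] = max(3+11-2, 9+9-2, 11+3-2, 12+0) = 16
net[5] = max(3+16-2, 9+11-2, 11+9-2, 12+3-2, 31+0) = 31
net[6] = max(3+31-2, 9+16-2, 11+11-2, 12+9-2, 31+3-2, 17+0) = 32
net[7] = max(3+32-2, 9+31-2, 11+16-2, …, 17+3-2, 48+0) = 48
net[8] = max(3+48-2, 9+32-2, 11+31-2, …, 48+3-2, 28+0) = 49
net[9] = max(3+49-2, 9+48-2, 11+32-2, …, 28+3-2, 55+0) = 55
net[10] = max(3+55-2, 9+49-2, 11+48-2, …, 55+3-2, 35+0) = 60
net[11] = max(3+60-2, 9+55-2, 11+49-2, …, 35+3-2, 54+0) = 62
One optimal plan: pieces 7 + 2 + 2 (2 cuts) → $66 − $4 = $62.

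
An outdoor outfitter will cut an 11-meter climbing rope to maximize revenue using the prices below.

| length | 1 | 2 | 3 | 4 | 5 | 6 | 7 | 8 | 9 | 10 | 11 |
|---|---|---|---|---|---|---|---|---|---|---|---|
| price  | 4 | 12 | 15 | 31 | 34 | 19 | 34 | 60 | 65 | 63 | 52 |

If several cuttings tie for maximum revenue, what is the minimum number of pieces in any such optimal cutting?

4

Consider every possible first cut. r[k] is the best of p[i]+r[k−i] over all sellable i≤k.
r[1] = 4
r[2] = 12
r[3] = 16  (first piece 1, then r[2]=12)
r[4] = 31
r[5] = 35  (first piece 1, then r[4]=31)
r[6] = 43  (first piece 2, then r[4]=31)
r[7] = 47  (first piece 1, then r[6]=43)
r[8] = 62  (first piece 4, then r[4]=31)
r[9] = 66  (first piece 1, then r[8]=62)
r[10] = 74  (first piece 2, then r[8]=62)
r[11] = 78  (first piece 1, then r[10]=74)
Maximum revenue is €78.
Now minimize piece count subject to staying optimal: for each k, pieces[k] = 1 + min over i with p[i]+r[k−i]=r[k] of pieces[k−i].
pieces[8] = 2
pieces[9] = 3
pieces[10] = 3
pieces[11] = 4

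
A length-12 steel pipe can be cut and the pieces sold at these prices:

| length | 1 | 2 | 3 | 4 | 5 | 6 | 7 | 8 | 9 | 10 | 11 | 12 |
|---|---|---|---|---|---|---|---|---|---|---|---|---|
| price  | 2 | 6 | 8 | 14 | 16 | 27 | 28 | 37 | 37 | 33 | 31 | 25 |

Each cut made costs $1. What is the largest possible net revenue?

Let r[k] be the best obtainable value from length k. For each k, try every first piece i and keep the best of price[i] + r[k−i] minus the 1 cut fee when i<k.
r[1] = 2
r[2] = max(2+2-1, 6+0) = 6
r[3] = max(2+6-1, 6+2-1, 8+0) = 8
r[4] = max(2+8-1, 6+6-1, 8+2-1, 14+0) = 14
r[5] = max(2+14-1, 6+8-1, 8+6-1, 14+2-1, 16+0) = 16
r[6] = max(2+16-1, 6+14-1, 8+8-1, 14+6-1, 16+2-1, 27+0) = 27
r[7] = max(2+27-1, 6+16-1, 8+14-1, …, 27+2-1, 28+0) = 28
r[8] = max(2+28-1, 6+27-1, 8+16-1, …, 28+2-1, 37+0) = 37
r[9] = max(2+37-1, 6+28-1, 8+27-1, …, 37+2-1, 37+0) = 38
r[10] = max(2+38-1, 6+37-1, 8+28-1, …, 37+2-1, 33+0) = 42
r[11] = max(2+42-1, 6+38-1, 8+37-1, …, 33+2-1, 31+0) = 44
r[12] = max(2+44-1, 6+42-1, 8+38-1, …, 31+2-1, 25+0) = 53
One optimal plan: pieces 6 + 6 (1 cut) → $54 − $1 = $53.

53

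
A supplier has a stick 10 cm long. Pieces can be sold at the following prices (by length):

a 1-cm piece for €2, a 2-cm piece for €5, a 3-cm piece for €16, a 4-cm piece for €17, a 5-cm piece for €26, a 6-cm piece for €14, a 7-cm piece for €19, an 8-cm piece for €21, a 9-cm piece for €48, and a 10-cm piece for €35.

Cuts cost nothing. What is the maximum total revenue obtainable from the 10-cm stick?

Build best[k] bottom-up: best[k] = max over allowed piece i of (p[i] + best[k−i]).
best[1] = 2
best[2] = max(2+2, 5+0) = 5
best[3] = max(2+5, 5+2, 16+0) = 16
best[4] = max(2+16, 5+5, 16+2, 17+0) = 18
best[5] = max(2+18, 5+16, 16+5, 17+2, 26+0) = 26
best[6] = max(2+26, 5+18, 16+16, 17+5, 26+2, 14+0) = 32
best[7] = max(2+32, 5+26, 16+18, …, 14+2, 19+0) = 34
best[8] = max(2+34, 5+32, 16+26, …, 19+2, 21+0) = 42
best[9] = max(2+42, 5+34, 16+32, …, 21+2, 48+0) = 48
best[10] = max(2+48, 5+42, 16+34, …, 48+2, 35+0) = 52
One optimal cutting: 5 + 5 → €26 + €26 = €52.

52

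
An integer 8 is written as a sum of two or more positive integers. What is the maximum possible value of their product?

18

Define m[k] = max over 1≤i<k of i · max(k−i, m[k−i]); the inner max lets the remainder stay uncut if that's better.
m[2] = 1*max(1,0) = 1*1 = 1
m[3] = 1*max(2,1) = 1*2 = 2
m[4] = 2*max(2,1) = 2*2 = 4
m[5] = 2*max(3,2) = 2*3 = 6
m[6] = 3*max(3,2) = 3*3 = 9
m[7] = 2*max(5,6) = 2*6 = 12
m[8] = 2*max(6,9) = 2*9 = 18
One optimal split: 3 + 3 + 2; product 3*3*2 = 18.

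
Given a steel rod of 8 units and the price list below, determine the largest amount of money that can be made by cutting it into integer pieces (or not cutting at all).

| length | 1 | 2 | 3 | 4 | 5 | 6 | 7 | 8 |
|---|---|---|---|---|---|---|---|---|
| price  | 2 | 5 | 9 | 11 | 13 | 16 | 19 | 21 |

Consider every possible first cut. R[k] is the best of p[i]+R[k−i] over all sellable i≤k.
R[1] = 2
R[2] = 5
R[3] = 9
R[4] = 11  (first piece 1, then R[3]=9)
R[5] = 14  (first piece 2, then R[3]=9)
R[6] = 18  (first piece 3, then R[3]=9)
R[7] = 20  (first piece 1, then R[6]=18)
R[8] = 23  (first piece 2, then R[6]=18)
One optimal cutting: 3 + 3 + 2 → $9 + $9 + $5 = $23.

23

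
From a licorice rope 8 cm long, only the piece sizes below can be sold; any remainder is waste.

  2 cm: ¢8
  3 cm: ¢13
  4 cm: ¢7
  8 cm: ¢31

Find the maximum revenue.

34

Build f[k] bottom-up: f[k] = max over allowed piece i of (p[i] + f[k−i]).
f[1] = 0
f[2] = 8
f[3] = 13
f[4] = 16  (first piece 2, then f[2]=8)
f[5] = 21  (first piece 2, then f[3]=13)
f[6] = 26  (first piece 3, then f[3]=13)
f[7] = 29  (first piece 2, then f[5]=21)
f[8] = 34  (first piece 2, then f[6]=26)
One optimal cutting: 3 + 3 + 2 → ¢34.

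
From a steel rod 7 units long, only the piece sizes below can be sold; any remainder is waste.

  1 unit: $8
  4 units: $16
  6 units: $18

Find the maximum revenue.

56

Build best[k] bottom-up: best[k] = max over allowed piece i of (p[i] + best[k−i]).
best[1] = 8
best[2] = 16  (first piece 1, then best[1]=8)
best[3] = 24  (first piece 1, then best[2]=16)
best[4] = 32  (first piece 1, then best[3]=24)
best[5] = 40  (first piece 1, then best[4]=32)
best[6] = 48  (first piece 1, then best[5]=40)
best[7] = 56  (first piece 1, then best[6]=48)
One optimal cutting: 1 + 1 + 1 + 1 + 1 + 1 + 1 → $56.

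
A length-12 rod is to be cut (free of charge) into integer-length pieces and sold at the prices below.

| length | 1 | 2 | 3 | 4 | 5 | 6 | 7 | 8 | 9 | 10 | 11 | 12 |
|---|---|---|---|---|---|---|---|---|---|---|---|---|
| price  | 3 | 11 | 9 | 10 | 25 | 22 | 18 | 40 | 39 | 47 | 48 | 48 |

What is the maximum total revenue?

Consider every possible first cut. r[k] is the best of p[i]+r[k−i] over all sellable i≤k.
r[1] = 3
r[2] = max(3+3, 11+0) = 11
r[3] = max(3+11, 11+3, 9+0) = 14
r[4] = max(3+14, 11+11, 9+3, 10+0) = 22
r[5] = max(3+22, 11+14, 9+11, 10+3, 25+0) = 25
r[6] = max(3+25, 11+22, 9+14, 10+11, 25+3, 22+0) = 33
r[7] = max(3+33, 11+25, 9+22, …, 22+3, 18+0) = 36
r[8] = max(3+36, 11+33, 9+25, …, 18+3, 40+0) = 44
r[9] = max(3+44, 11+36, 9+33, …, 40+3, 39+0) = 47
r[10] = max(3+47, 11+44, 9+36, …, 39+3, 47+0) = 55
r[11] = max(3+55, 11+47, 9+44, …, 47+3, 48+0) = 58
r[12] = max(3+58, 11+55, 9+47, …, 48+3, 48+0) = 66
One optimal cutting: 2 + 2 + 2 + 2 + 2 + 2 → €11 + €11 + €11 + €11 + €11 + €11 = €66.

66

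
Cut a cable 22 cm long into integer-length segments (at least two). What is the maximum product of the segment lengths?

Define f[k] = max over 1≤i<k of i · max(k−i, f[k−i]); the inner max lets the remainder stay uncut if that's better.
f[2] = 1·max(1,0) = 1·1 = 1
f[3] = 1·max(2,1) = 1·2 = 2
f[4] = 2·max(2,1) = 2·2 = 4
f[5] = 2·max(3,2) = 2·3 = 6
f[6] = 3·max(3,2) = 3·3 = 9
f[7] = 2·max(5,6) = 2·6 = 12
f[8] = 2·max(6,9) = 2·9 = 18
f[9] = 3·max(6,9) = 3·9 = 27
f[10] = 2·max(8,18) = 2·18 = 36
f[11] = 2·max(9,27) = 2·27 = 54
f[12] = 3·max(9,27) = 3·27 = 81
f[13] = 2·max(11,54) = 2·54 = 108
f[14] = 2·max(12,81) = 2·81 = 162
f[15] = 3·max(12,81) = 3·81 = 243
f[16] = 2·max(14,162) = 2·162 = 324
f[17] = 2·max(15,243) = 2·243 = 486
f[18] = 3·max(15,243) = 3·243 = 729
f[19] = 2·max(17,486) = 2·486 = 972
f[20] = 2·max(18,729) = 2·729 = 1458
f[21] = 3·max(18,729) = 3·729 = 2187
f[22] = 2·max(20,1458) = 2·1458 = 2916
One optimal split: 3 + 3 + 3 + 3 + 3 + 3 + 2 + 2; product 3·3·3·3·3·3·2·2 = 2916.

2916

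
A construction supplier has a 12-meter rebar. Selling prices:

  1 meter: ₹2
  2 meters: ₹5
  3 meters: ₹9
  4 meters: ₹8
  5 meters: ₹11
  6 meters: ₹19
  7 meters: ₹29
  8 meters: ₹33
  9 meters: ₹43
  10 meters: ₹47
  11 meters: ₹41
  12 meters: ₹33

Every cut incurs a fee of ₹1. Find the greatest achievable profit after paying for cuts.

51

Let net[k] be the best obtainable value from length k. For each k, try every first piece i and keep the best of price[i] + net[k−i] minus the 1 cut fee when i<k.
net[1] = 2
net[2] = max(2+2-1, 5+0) = 5
net[3] = max(2+5-1, 5+2-1, 9+0) = 9
net[4] = max(2+9-1, 5+5-1, 9+2-1, 8+0) = 10
net[5] = max(2+10-1, 5+9-1, 9+5-1, 8+2-1, 11+0) = 13
net[6] = max(2+13-1, 5+10-1, 9+9-1, 8+5-1, 11+2-1, 19+0) = 19
net[7] = max(2+19-1, 5+13-1, 9+10-1, …, 19+2-1, 29+0) = 29
net[8] = max(2+29-1, 5+19-1, 9+13-1, …, 29+2-1, 33+0) = 33
net[9] = max(2+33-1, 5+29-1, 9+19-1, …, 33+2-1, 43+0) = 43
net[10] = max(2+43-1, 5+33-1, 9+29-1, …, 43+2-1, 47+0) = 47
net[11] = max(2+47-1, 5+43-1, 9+33-1, …, 47+2-1, 41+0) = 48
net[12] = max(2+48-1, 5+47-1, 9+43-1, …, 41+2-1, 33+0) = 51
One optimal plan: pieces 10 + 2 (1 cut) → ₹52 − ₹1 = ₹51.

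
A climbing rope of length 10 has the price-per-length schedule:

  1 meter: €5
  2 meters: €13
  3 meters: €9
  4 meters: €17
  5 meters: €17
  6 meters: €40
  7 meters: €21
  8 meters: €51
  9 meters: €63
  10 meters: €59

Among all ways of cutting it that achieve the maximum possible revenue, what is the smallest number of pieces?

2

Let r[k] be the best obtainable value from length k. For each k, try every first piece i and keep the best of price[i] + r[k−i].
r[1] = 5
r[2] = max(5+5, 13+0) = 13
r[3] = max(5+13, 13+5, 9+0) = 18
r[4] = max(5+18, 13+13, 9+5, 17+0) = 26
r[5] = max(5+26, 13+18, 9+13, 17+5, 17+0) = 31
r[6] = max(5+31, 13+26, 9+18, 17+13, 17+5, 40+0) = 40
r[7] = max(5+40, 13+31, 9+26, …, 40+5, 21+0) = 45
r[8] = max(5+45, 13+40, 9+31, …, 21+5, 51+0) = 53
r[9] = max(5+53, 13+45, 9+40, …, 51+5, 63+0) = 63
r[10] = max(5+63, 13+53, 9+45, …, 63+5, 59+0) = 68
Maximum revenue is €68.
Now minimize piece count subject to staying optimal: for each k, pieces[k] = 1 + min over i with p[i]+r[k−i]=r[k] of pieces[k−i].
pieces[7] = 2
pieces[8] = 2
pieces[9] = 1
pieces[10] = 2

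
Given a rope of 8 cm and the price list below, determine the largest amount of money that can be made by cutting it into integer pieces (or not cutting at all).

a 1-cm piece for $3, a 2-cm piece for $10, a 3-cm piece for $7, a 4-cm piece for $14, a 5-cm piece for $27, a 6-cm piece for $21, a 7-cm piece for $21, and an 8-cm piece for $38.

40

Consider every possible first cut. R[k] is the best of p[i]+R[k−i] over all sellable i≤k.
R[1] = 3
R[2] = 10
R[3] = 13  (first piece 1, then R[2]=10)
R[4] = 20  (first piece 2, then R[2]=10)
R[5] = 27
R[6] = 30  (first piece 1, then R[5]=27)
R[7] = 37  (first piece 2, then R[5]=27)
R[8] = 40  (first piece 1, then R[7]=37)
One optimal cutting: 5 + 2 + 1 → $27 + $10 + $3 = $40.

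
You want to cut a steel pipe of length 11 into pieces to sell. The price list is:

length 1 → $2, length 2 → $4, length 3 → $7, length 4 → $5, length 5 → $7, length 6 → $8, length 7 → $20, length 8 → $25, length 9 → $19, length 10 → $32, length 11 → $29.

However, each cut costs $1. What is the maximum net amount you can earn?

Let v[k] be the best obtainable value from length k. For each k, try every first piece i and keep the best of price[i] + v[k−i] minus the 1 cut fee when i<k.
v[1] = 2
v[2] = 4
v[3] = 7
v[4] = 8  (first piece 1, then v[3]=7)
v[5] = 10  (first piece 2, then v[3]=7)
v[6] = 13  (first piece 3, then v[3]=7)
v[7] = 20
v[8] = 25
v[9] = 26  (first piece 1, then v[8]=25)
v[10] = 32
v[11] = 33  (first piece 1, then v[10]=32)
One optimal plan: pieces 10 + 1 (1 cut) → $34 − $1 = $33.

33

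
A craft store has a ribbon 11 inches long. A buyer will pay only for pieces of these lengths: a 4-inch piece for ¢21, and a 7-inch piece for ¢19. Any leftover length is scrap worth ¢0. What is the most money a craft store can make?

42

Let f[k] be the best obtainable value from length k. For each k, try every first piece i and keep the best of price[i] + f[k−i].
f[1] = 0
f[2] = 0
f[3] = 0
f[4] = 21
f[5] = 21
f[6] = 21
f[7] = max(21+0, 19+0) = 21
f[8] = max(21+21, 19+0) = 42
f[9] = max(21+21, 19+0) = 42
f[10] = max(21+21, 19+0) = 42
f[11] = max(21+21, 19+21) = 42
One optimal cutting: pieces 4 + 4 with 3 inches of scrap → ¢42.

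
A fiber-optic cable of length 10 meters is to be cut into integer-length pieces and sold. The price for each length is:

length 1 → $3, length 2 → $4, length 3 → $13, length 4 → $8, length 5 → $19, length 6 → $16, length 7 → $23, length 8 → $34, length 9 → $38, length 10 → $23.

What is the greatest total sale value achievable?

42

Build R[k] bottom-up: R[k] = max over allowed piece i of (p[i] + R[k−i]).
R[1] = 3
R[2] = max(3+3, 4+0) = 6
R[3] = max(3+6, 4+3, 13+0) = 13
R[4] = max(3+13, 4+6, 13+3, 8+0) = 16
R[5] = max(3+16, 4+13, 13+6, 8+3, 19+0) = 19
R[6] = max(3+19, 4+16, 13+13, 8+6, 19+3, 16+0) = 26
R[7] = max(3+26, 4+19, 13+16, …, 16+3, 23+0) = 29
R[8] = max(3+29, 4+26, 13+19, …, 23+3, 34+0) = 34
R[9] = max(3+34, 4+29, 13+26, …, 34+3, 38+0) = 39
R[10] = max(3+39, 4+34, 13+29, …, 38+3, 23+0) = 42
One optimal cutting: 3 + 3 + 3 + 1 → $13 + $13 + $13 + $3 = $42.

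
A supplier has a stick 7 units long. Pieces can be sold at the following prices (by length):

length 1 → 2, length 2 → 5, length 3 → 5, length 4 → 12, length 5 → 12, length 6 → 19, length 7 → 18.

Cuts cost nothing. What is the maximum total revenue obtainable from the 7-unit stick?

21

Let R[k] be the best obtainable value from length k. For each k, try every first piece i and keep the best of price[i] + R[k−i].
R[1] = 2
R[2] = 5
R[3] = 7  (first piece 1, then R[2]=5)
R[4] = 12
R[5] = 14  (first piece 1, then R[4]=12)
R[6] = 19
R[7] = 21  (first piece 1, then R[6]=19)
One optimal cutting: 6 + 1 → 19 + 2 = 21.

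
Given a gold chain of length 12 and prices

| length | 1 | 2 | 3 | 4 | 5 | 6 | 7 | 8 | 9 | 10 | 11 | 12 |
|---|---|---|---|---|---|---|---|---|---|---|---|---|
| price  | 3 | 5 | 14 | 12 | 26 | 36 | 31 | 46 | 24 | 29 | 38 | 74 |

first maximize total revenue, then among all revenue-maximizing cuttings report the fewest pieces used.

Build r[k] bottom-up: r[k] = max over allowed piece i of (p[i] + r[k−i]).
r[1] = 3
r[2] = max(3+3, 5+0) = 6
r[3] = max(3+6, 5+3, 14+0) = 14
r[4] = max(3+14, 5+6, 14+3, 12+0) = 17
r[5] = max(3+17, 5+14, 14+6, 12+3, 26+0) = 26
r[6] = max(3+26, 5+17, 14+14, 12+6, 26+3, 36+0) = 36
r[7] = max(3+36, 5+26, 14+17, …, 36+3, 31+0) = 39
r[8] = max(3+39, 5+36, 14+26, …, 31+3, 46+0) = 46
r[9] = max(3+46, 5+39, 14+36, …, 46+3, 24+0) = 50
r[10] = max(3+50, 5+46, 14+39, …, 24+3, 29+0) = 53
r[11] = max(3+53, 5+50, 14+46, …, 29+3, 38+0) = 62
r[12] = max(3+62, 5+53, 14+50, …, 38+3, 74+0) = 74
Maximum revenue is $74.
Now minimize piece count subject to staying optimal: for each k, pieces[k] = 1 + min over i with p[i]+r[k−i]=r[k] of pieces[k−i].
pieces[9] = 2
pieces[10] = 3
pieces[11] = 2
pieces[12] = 1

1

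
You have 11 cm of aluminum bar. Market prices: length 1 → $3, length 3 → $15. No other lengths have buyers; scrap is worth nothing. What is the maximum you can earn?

51

Let best[k] be the best obtainable value from length k. For each k, try every first piece i and keep the best of price[i] + best[k−i].
best[1] = 3
best[2] = 6  (first piece 1, then best[1]=3)
best[3] = max(3+6, 15+0) = 15
best[4] = max(3+15, 15+3) = 18
best[5] = max(3+18, 15+6) = 21
best[6] = max(3+21, 15+15) = 30
best[7] = max(3+30, 15+18) = 33
best[8] = max(3+33, 15+21) = 36
best[9] = max(3+36, 15+30) = 45
best[10] = max(3+45, 15+33) = 48
best[11] = max(3+48, 15+36) = 51
One optimal cutting: 3 + 3 + 3 + 1 + 1 → $51.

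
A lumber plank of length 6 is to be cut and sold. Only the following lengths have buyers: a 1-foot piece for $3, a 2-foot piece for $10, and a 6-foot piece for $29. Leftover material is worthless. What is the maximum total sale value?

30

Consider every possible first cut. best[k] is the best of p[i]+best[k−i] over all sellable i≤k.
best[1] = 3
best[2] = 10
best[3] = 13  (first piece 1, then best[2]=10)
best[4] = 20  (first piece 2, then best[2]=10)
best[5] = 23  (first piece 1, then best[4]=20)
best[6] = 30  (first piece 2, then best[4]=20)
One optimal cutting: 2 + 2 + 2 → $30.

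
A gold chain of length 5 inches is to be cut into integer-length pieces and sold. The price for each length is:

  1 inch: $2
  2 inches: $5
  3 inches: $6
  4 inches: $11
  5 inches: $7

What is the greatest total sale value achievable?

13

Build v[k] bottom-up: v[k] = max over allowed piece i of (p[i] + v[k−i]).
v[1] = 2
v[2] = max(2+2, 5+0) = 5
v[3] = max(2+5, 5+2, 6+0) = 7
v[4] = max(2+7, 5+5, 6+2, 11+0) = 11
v[5] = max(2+11, 5+7, 6+5, 11+2, 7+0) = 13
One optimal cutting: 4 + 1 → $11 + $2 = $13.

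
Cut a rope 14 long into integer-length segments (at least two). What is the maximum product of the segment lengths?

162

Fill P[k] for k=2..14: at each k try every first piece i and multiply by the better of (k−i) uncut or P[k−i].
Small cases: P[2]=1, P[3]=2, P[4]=4, P[5]=6, P[6]=9.
P[7] = 2·max(5,6) = 2·6 = 12
P[8] = 2·max(6,9) = 2·9 = 18
P[9] = 3·max(6,9) = 3·9 = 27
P[10] = 2·max(8,18) = 2·18 = 36
P[11] = 2·max(9,27) = 2·27 = 54
P[12] = 3·max(9,27) = 3·27 = 81
P[13] = 2·max(11,54) = 2·54 = 108
P[14] = 2·max(12,81) = 2·81 = 162
One optimal split: 3 + 3 + 3 + 3 + 2; product 3·3·3·3·2 = 162.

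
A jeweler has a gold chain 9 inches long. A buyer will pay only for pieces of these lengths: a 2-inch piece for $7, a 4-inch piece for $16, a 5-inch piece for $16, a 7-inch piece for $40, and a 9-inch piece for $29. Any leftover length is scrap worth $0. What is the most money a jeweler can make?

Consider every possible first cut. best[k] is the best of p[i]+best[k−i] over all sellable i≤k.
best[1] = 0
best[2] = 7
best[3] = 7
best[4] = max(7+7, 16+0) = 16
best[5] = max(7+7, 16+0, 16+0) = 16
best[6] = max(7+16, 16+7, 16+0) = 23
best[7] = max(7+16, 16+7, 16+7, 40+0) = 40
best[8] = max(7+23, 16+16, 16+7, 40+0) = 40
best[9] = max(7+40, 16+16, 16+16, 40+7, 29+0) = 47
One optimal cutting: 7 + 2 → $47.

47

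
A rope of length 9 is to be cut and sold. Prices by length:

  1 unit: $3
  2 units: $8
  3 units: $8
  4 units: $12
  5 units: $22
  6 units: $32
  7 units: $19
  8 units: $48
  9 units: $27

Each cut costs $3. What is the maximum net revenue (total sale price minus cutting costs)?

48

Build r[k] bottom-up: r[k] = max over allowed piece i of (p[i] + r[k−i]) − 3 per cut.
r[1] = 3
r[2] = max(3+3-3, 8+0) = 8
r[3] = max(3+8-3, 8+3-3, 8+0) = 8
r[4] = max(3+8-3, 8+8-3, 8+3-3, 12+0) = 13
r[5] = max(3+13-3, 8+8-3, 8+8-3, 12+3-3, 22+0) = 22
r[6] = max(3+22-3, 8+13-3, 8+8-3, 12+8-3, 22+3-3, 32+0) = 32
r[7] = max(3+32-3, 8+22-3, 8+13-3, …, 32+3-3, 19+0) = 32
r[8] = max(3+32-3, 8+32-3, 8+22-3, …, 19+3-3, 48+0) = 48
r[9] = max(3+48-3, 8+32-3, 8+32-3, …, 48+3-3, 27+0) = 48
One optimal plan: pieces 8 + 1 (1 cut) → $51 − $3 = $48.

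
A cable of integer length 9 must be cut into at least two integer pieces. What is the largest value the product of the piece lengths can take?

27

Let g[k] be the best product for length k (with at least one cut). For each first piece i, the rest contributes max(k−i, g[k−i]).
g[2] = 1*max(1,0) = 1*1 = 1
g[3] = 1*max(2,1) = 1*2 = 2
g[4] = 2*max(2,1) = 2*2 = 4
g[5] = 2*max(3,2) = 2*3 = 6
g[6] = 3*max(3,2) = 3*3 = 9
g[7] = 2*max(5,6) = 2*6 = 12
g[8] = 2*max(6,9) = 2*9 = 18
g[9] = 3*max(6,9) = 3*9 = 27
One optimal split: 3 + 3 + 3; product 3*3*3 = 27.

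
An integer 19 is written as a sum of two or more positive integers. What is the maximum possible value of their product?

Fill g[k] for k=2..19: at each k try every first piece i and multiply by the better of (k−i) uncut or g[k−i].
Small cases: g[2]=1, g[3]=2, g[4]=4, g[5]=6, g[6]=9, g[7]=12, g[8]=18, g[9]=27, g[10]=36, g[11]=54, g[12]=81.
g[13] = 2*max(11,54) = 2*54 = 108
g[14] = 2*max(12,81) = 2*81 = 162
g[15] = 3*max(12,81) = 3*81 = 243
g[16] = 2*max(14,162) = 2*162 = 324
g[17] = 2*max(15,243) = 2*243 = 486
g[18] = 3*max(15,243) = 3*243 = 729
g[19] = 2*max(17,486) = 2*486 = 972
One optimal split: 3 + 3 + 3 + 3 + 3 + 2 + 2; product 3*3*3*3*3*2*2 = 972.

972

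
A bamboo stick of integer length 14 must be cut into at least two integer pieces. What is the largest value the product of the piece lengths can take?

162

Let m[k] be the best product for length k (with at least one cut). For each first piece i, the rest contributes max(k−i, m[k−i]).
m[2] = 1×max(1,0) = 1×1 = 1
m[3] = max(1×2, 2×1) = 2
m[4] = max(1×3, 2×2, 3×1) = 4
m[5] = max(1×4, 2×3, 3×2, 4×1) = 6
m[6] = max(1×6, 2×4, 3×3, 4×2, 5×1) = 9
m[7] = max(1×9, 2×6, 3×4, 4×3, 5×2, 6×1) = 12
m[8] = max(1×12, 2×9, 3×6, …, 6×2, 7×1) = 18
m[9] = max(1×18, 2×12, 3×9, …, 7×2, 8×1) = 27
m[10] = max(1×27, 2×18, 3×12, …, 8×2, 9×1) = 36
m[11] = max(1×36, 2×27, 3×18, …, 9×2, 10×1) = 54
m[12] = max(1×54, 2×36, 3×27, …, 10×2, 11×1) = 81
m[13] = max(1×81, 2×54, 3×36, …, 11×2, 12×1) = 108
m[14] = max(1×108, 2×81, 3×54, …, 12×2, 13×1) = 162
One optimal split: 3 + 3 + 3 + 3 + 2; product 3×3×3×3×2 = 162.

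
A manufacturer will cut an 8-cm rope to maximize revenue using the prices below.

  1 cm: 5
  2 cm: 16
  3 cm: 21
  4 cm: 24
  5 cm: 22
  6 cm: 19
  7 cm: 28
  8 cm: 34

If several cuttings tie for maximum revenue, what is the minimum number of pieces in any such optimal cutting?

Build r[k] bottom-up: r[k] = max over allowed piece i of (p[i] + r[k−i]).
r[1] = 5
r[2] = max(5+5, 16+0) = 16
r[3] = max(5+16, 16+5, 21+0) = 21
r[4] = max(5+21, 16+16, 21+5, 24+0) = 32
r[5] = max(5+32, 16+21, 21+16, 24+5, 22+0) = 37
r[6] = max(5+37, 16+32, 21+21, 24+16, 22+5, 19+0) = 48
r[7] = max(5+48, 16+37, 21+32, …, 19+5, 28+0) = 53
r[8] = max(5+53, 16+48, 21+37, …, 28+5, 34+0) = 64
Maximum revenue is 64.
Now minimize piece count subject to staying optimal: for each k, pieces[k] = 1 + min over i with p[i]+r[k−i]=r[k] of pieces[k−i].
pieces[5] = 2
pieces[6] = 3
pieces[7] = 3
pieces[8] = 4

4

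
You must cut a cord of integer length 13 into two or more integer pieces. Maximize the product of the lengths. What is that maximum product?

108

Let prod[k] be the best product for length k (with at least one cut). For each first piece i, the rest contributes max(k−i, prod[k−i]).
Small cases: prod[2]=1, prod[3]=2, prod[4]=4, prod[5]=6.
prod[6] = 3×max(3,2) = 3×3 = 9
prod[7] = 2×max(5,6) = 2×6 = 12
prod[8] = 2×max(6,9) = 2×9 = 18
prod[9] = 3×max(6,9) = 3×9 = 27
prod[10] = 2×max(8,18) = 2×18 = 36
prod[11] = 2×max(9,27) = 2×27 = 54
prod[12] = 3×max(9,27) = 3×27 = 81
prod[13] = 2×max(11,54) = 2×54 = 108
One optimal split: 3 + 3 + 3 + 2 + 2; product 3×3×3×2×2 = 108.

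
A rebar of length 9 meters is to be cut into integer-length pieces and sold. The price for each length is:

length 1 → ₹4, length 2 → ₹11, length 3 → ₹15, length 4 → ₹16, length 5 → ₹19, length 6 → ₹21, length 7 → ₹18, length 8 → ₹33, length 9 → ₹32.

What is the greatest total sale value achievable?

48

Build R[k] bottom-up: R[k] = max over allowed piece i of (p[i] + R[k−i]).
R[1] = 4
R[2] = max(4+4, 11+0) = 11
R[3] = max(4+11, 11+4, 15+0) = 15
R[4] = max(4+15, 11+11, 15+4, 16+0) = 22
R[5] = max(4+22, 11+15, 15+11, 16+4, 19+0) = 26
R[6] = max(4+26, 11+22, 15+15, 16+11, 19+4, 21+0) = 33
R[7] = max(4+33, 11+26, 15+22, …, 21+4, 18+0) = 37
R[8] = max(4+37, 11+33, 15+26, …, 18+4, 33+0) = 44
R[9] = max(4+44, 11+37, 15+33, …, 33+4, 32+0) = 48
One optimal cutting: 2 + 2 + 2 + 2 + 1 → ₹11 + ₹11 + ₹11 + ₹11 + ₹4 = ₹48.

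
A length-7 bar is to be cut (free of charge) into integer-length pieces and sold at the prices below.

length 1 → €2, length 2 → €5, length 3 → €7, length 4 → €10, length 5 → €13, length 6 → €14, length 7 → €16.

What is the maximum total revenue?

18

Consider every possible first cut. v[k] is the best of p[i]+v[k−i] over all sellable i≤k.
v[1] = 2
v[2] = max(2+2, 5+0) = 5
v[3] = max(2+5, 5+2, 7+0) = 7
v[4] = max(2+7, 5+5, 7+2, 10+0) = 10
v[5] = max(2+10, 5+7, 7+5, 10+2, 13+0) = 13
v[6] = max(2+13, 5+10, 7+7, 10+5, 13+2, 14+0) = 15
v[7] = max(2+15, 5+13, 7+10, …, 14+2, 16+0) = 18
One optimal cutting: 5 + 2 → €13 + €5 = €18.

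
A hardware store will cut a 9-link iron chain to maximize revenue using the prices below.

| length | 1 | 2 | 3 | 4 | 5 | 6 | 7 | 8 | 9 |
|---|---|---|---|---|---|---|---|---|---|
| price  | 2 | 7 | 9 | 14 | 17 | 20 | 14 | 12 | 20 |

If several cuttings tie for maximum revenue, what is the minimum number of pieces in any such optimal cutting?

Consider every possible first cut. r[k] is the best of p[i]+r[k−i] over all sellable i≤k.
r[1] = 2
r[2] = 7
r[3] = 9  (first piece 1, then r[2]=7)
r[4] = 14  (first piece 2, then r[2]=7)
r[5] = 17
r[6] = 21  (first piece 2, then r[4]=14)
r[7] = 24  (first piece 2, then r[5]=17)
r[8] = 28  (first piece 2, then r[6]=21)
r[9] = 31  (first piece 2, then r[7]=24)
Maximum revenue is $31.
Now minimize piece count subject to staying optimal: for each k, pieces[k] = 1 + min over i with p[i]+r[k−i]=r[k] of pieces[k−i].
pieces[6] = 2
pieces[7] = 2
pieces[8] = 2
pieces[9] = 2

2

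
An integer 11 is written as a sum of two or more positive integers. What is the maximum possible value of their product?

54

Let P[k] be the best product for length k (with at least one cut). For each first piece i, the rest contributes max(k−i, P[k−i]).
Small cases: P[2]=1, P[3]=2, P[4]=4, P[5]=6, P[6]=9.
P[7] = 2*max(5,6) = 2*6 = 12
P[8] = 2*max(6,9) = 2*9 = 18
P[9] = 3*max(6,9) = 3*9 = 27
P[10] = 2*max(8,18) = 2*18 = 36
P[11] = 2*max(9,27) = 2*27 = 54
One optimal split: 3 + 3 + 3 + 2; product 3*3*3*2 = 54.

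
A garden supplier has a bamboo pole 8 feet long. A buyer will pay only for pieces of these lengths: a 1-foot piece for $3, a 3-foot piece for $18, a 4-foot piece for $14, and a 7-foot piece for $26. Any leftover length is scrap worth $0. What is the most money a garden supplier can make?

42

Consider every possible first cut. f[k] is the best of p[i]+f[k−i] over all sellable i≤k.
f[1] = 3
f[2] = 6  (first piece 1, then f[1]=3)
f[3] = 18
f[4] = 21  (first piece 1, then f[3]=18)
f[5] = 24  (first piece 1, then f[4]=21)
f[6] = 36  (first piece 3, then f[3]=18)
f[7] = 39  (first piece 1, then f[6]=36)
f[8] = 42  (first piece 1, then f[7]=39)
One optimal cutting: 3 + 3 + 1 + 1 → $42.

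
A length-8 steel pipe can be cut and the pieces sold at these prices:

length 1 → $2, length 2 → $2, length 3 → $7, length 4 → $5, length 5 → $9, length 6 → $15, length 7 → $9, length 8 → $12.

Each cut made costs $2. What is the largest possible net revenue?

15

Consider every possible first cut. v[k] is the best of p[i]+v[k−i] over all sellable i≤k, charging 2 whenever i<k.
v[1] = 2
v[2] = max(2+2-2, 2+0) = 2
v[3] = max(2+2-2, 2+2-2, 7+0) = 7
v[4] = max(2+7-2, 2+2-2, 7+2-2, 5+0) = 7
v[5] = max(2+7-2, 2+7-2, 7+2-2, 5+2-2, 9+0) = 9
v[6] = max(2+9-2, 2+7-2, 7+7-2, 5+2-2, 9+2-2, 15+0) = 15
v[7] = max(2+15-2, 2+9-2, 7+7-2, …, 15+2-2, 9+0) = 15
v[8] = max(2+15-2, 2+15-2, 7+9-2, …, 9+2-2, 12+0) = 15
One optimal plan: pieces 6 + 1 + 1 (2 cuts) → $19 − $4 = $15.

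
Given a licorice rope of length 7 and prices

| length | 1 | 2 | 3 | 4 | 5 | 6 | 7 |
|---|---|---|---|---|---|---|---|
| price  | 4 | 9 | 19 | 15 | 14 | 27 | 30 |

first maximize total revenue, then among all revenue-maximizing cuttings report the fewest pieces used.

Consider every possible first cut. r[k] is the best of p[i]+r[k−i] over all sellable i≤k.
r[1] = 4
r[2] = max(4+4, 9+0) = 9
r[3] = max(4+9, 9+4, 19+0) = 19
r[4] = max(4+19, 9+9, 19+4, 15+0) = 23
r[5] = max(4+23, 9+19, 19+9, 15+4, 14+0) = 28
r[6] = max(4+28, 9+23, 19+19, 15+9, 14+4, 27+0) = 38
r[7] = max(4+38, 9+28, 19+23, …, 27+4, 30+0) = 42
Maximum revenue is ¢42.
Now minimize piece count subject to staying optimal: for each k, pieces[k] = 1 + min over i with p[i]+r[k−i]=r[k] of pieces[k−i].
pieces[4] = 2
pieces[5] = 2
pieces[6] = 2
pieces[7] = 3

3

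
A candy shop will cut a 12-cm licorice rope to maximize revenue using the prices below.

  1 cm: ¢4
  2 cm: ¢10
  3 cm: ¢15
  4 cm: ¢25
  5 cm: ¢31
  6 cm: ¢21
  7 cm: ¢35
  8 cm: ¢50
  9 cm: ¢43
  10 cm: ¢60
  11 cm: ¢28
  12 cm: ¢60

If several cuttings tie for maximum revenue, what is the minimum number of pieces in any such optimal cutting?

2

Let r[k] be the best obtainable value from length k. For each k, try every first piece i and keep the best of price[i] + r[k−i].
r[1] = 4
r[2] = max(4+4, 10+0) = 10
r[3] = max(4+10, 10+4, 15+0) = 15
r[4] = max(4+15, 10+10, 15+4, 25+0) = 25
r[5] = max(4+25, 10+15, 15+10, 25+4, 31+0) = 31
r[6] = max(4+31, 10+25, 15+15, 25+10, 31+4, 21+0) = 35
r[7] = max(4+35, 10+31, 15+25, …, 21+4, 35+0) = 41
r[8] = max(4+41, 10+35, 15+31, …, 35+4, 50+0) = 50
r[9] = max(4+50, 10+41, 15+35, …, 50+4, 43+0) = 56
r[10] = max(4+56, 10+50, 15+41, …, 43+4, 60+0) = 62
r[11] = max(4+62, 10+56, 15+50, …, 60+4, 28+0) = 66
r[12] = max(4+66, 10+62, 15+56, …, 28+4, 60+0) = 75
Maximum revenue is ¢75.
Now minimize piece count subject to staying optimal: for each k, pieces[k] = 1 + min over i with p[i]+r[k−i]=r[k] of pieces[k−i].
pieces[9] = 2
pieces[10] = 2
pieces[11] = 3
pieces[12] = 2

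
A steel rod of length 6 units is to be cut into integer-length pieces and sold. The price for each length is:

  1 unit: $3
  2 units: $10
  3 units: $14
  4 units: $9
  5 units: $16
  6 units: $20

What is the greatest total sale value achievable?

30

Build best[k] bottom-up: best[k] = max over allowed piece i of (p[i] + best[k−i]).
best[1] = 3
best[2] = max(3+3, 10+0) = 10
best[3] = max(3+10, 10+3, 14+0) = 14
best[4] = max(3+14, 10+10, 14+3, 9+0) = 20
best[5] = max(3+20, 10+14, 14+10, 9+3, 16+0) = 24
best[6] = max(3+24, 10+20, 14+14, 9+10, 16+3, 20+0) = 30
One optimal cutting: 2 + 2 + 2 → $10 + $10 + $10 = $30.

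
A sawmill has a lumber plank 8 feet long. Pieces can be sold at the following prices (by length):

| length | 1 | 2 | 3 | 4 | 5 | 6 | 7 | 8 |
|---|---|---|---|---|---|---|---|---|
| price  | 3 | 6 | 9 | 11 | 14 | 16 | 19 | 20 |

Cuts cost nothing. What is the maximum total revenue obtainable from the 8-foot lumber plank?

24

Consider every possible first cut. best[k] is the best of p[i]+best[k−i] over all sellable i≤k.
best[1] = 3
best[2] = 6  (first piece 1, then best[1]=3)
best[3] = 9  (first piece 1, then best[2]=6)
best[4] = 12  (first piece 1, then best[3]=9)
best[5] = 15  (first piece 1, then best[4]=12)
best[6] = 18  (first piece 1, then best[5]=15)
best[7] = 21  (first piece 1, then best[6]=18)
best[8] = 24  (first piece 1, then best[7]=21)
One optimal cutting: 1 + 1 + 1 + 1 + 1 + 1 + 1 + 1 → $3 + $3 + $3 + $3 + $3 + $3 + $3 + $3 = $24.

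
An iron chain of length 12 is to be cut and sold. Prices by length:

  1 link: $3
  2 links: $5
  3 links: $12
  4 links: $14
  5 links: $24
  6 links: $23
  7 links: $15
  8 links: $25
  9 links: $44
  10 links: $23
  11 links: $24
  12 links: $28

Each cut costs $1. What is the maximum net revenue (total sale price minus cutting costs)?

55

Consider every possible first cut. net[k] is the best of p[i]+net[k−i] over all sellable i≤k, charging 1 whenever i<k.
net[1] = 3
net[2] = 5  (first piece 1, then net[1]=3)
net[3] = 12
net[4] = 14  (first piece 1, then net[3]=12)
net[5] = 24
net[6] = 26  (first piece 1, then net[5]=24)
net[7] = 28  (first piece 1, then net[6]=26)
net[8] = 35  (first piece 3, then net[5]=24)
net[9] = 44
net[10] = 47  (first piece 5, then net[5]=24)
net[11] = 49  (first piece 1, then net[10]=47)
net[12] = 55  (first piece 3, then net[9]=44)
One optimal plan: pieces 9 + 3 (1 cut) → $56 − $1 = $55.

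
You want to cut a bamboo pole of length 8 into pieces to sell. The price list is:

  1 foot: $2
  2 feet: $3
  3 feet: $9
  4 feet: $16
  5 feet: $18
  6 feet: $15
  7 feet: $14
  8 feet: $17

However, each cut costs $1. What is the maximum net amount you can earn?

31

Consider every possible first cut. v[k] is the best of p[i]+v[k−i] over all sellable i≤k, charging 1 whenever i<k.
v[1] = 2
v[2] = max(2+2-1, 3+0) = 3
v[3] = max(2+3-1, 3+2-1, 9+0) = 9
v[4] = max(2+9-1, 3+3-1, 9+2-1, 16+0) = 16
v[5] = max(2+16-1, 3+9-1, 9+3-1, 16+2-1, 18+0) = 18
v[6] = max(2+18-1, 3+16-1, 9+9-1, 16+3-1, 18+2-1, 15+0) = 19
v[7] = max(2+19-1, 3+18-1, 9+16-1, …, 15+2-1, 14+0) = 24
v[8] = max(2+24-1, 3+19-1, 9+18-1, …, 14+2-1, 17+0) = 31
One optimal plan: pieces 4 + 4 (1 cut) → $32 − $1 = $31.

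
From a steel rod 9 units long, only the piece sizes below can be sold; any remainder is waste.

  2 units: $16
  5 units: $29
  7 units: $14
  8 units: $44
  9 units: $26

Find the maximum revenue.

Build r[k] bottom-up: r[k] = max over allowed piece i of (p[i] + r[k−i]).
r[1] = 0
r[2] = 16
r[3] = 16
r[4] = 32  (first piece 2, then r[2]=16)
r[5] = 32
r[6] = 48  (first piece 2, then r[4]=32)
r[7] = 48
r[8] = 64  (first piece 2, then r[6]=48)
r[9] = 64
One optimal cutting: pieces 2 + 2 + 2 + 2 with 1 unit of scrap → $64.

64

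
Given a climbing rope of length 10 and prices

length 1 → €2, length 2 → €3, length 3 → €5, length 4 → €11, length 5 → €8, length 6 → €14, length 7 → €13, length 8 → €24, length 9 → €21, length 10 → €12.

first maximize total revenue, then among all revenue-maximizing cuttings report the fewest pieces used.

Build r[k] bottom-up: r[k] = max over allowed piece i of (p[i] + r[k−i]).
r[1] = 2
r[2] = max(2+2, 3+0) = 4
r[3] = max(2+4, 3+2, 5+0) = 6
r[4] = max(2+6, 3+4, 5+2, 11+0) = 11
r[5] = max(2+11, 3+6, 5+4, 11+2, 8+0) = 13
r[6] = max(2+13, 3+11, 5+6, 11+4, 8+2, 14+0) = 15
r[7] = max(2+15, 3+13, 5+11, …, 14+2, 13+0) = 17
r[8] = max(2+17, 3+15, 5+13, …, 13+2, 24+0) = 24
r[9] = max(2+24, 3+17, 5+15, …, 24+2, 21+0) = 26
r[10] = max(2+26, 3+24, 5+17, …, 21+2, 12+0) = 28
Maximum revenue is €28.
Now minimize piece count subject to staying optimal: for each k, pieces[k] = 1 + min over i with p[i]+r[k−i]=r[k] of pieces[k−i].
pieces[7] = 4
pieces[8] = 1
pieces[9] = 2
pieces[10] = 3

3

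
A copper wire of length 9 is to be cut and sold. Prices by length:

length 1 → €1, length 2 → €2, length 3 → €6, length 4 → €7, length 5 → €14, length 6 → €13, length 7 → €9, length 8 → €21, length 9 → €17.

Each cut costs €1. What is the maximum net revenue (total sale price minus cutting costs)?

Build v[k] bottom-up: v[k] = max over allowed piece i of (p[i] + v[k−i]) − 1 per cut.
v[1] = 1
v[2] = max(1+1-1, 2+0) = 2
v[3] = max(1+2-1, 2+1-1, 6+0) = 6
v[4] = max(1+6-1, 2+2-1, 6+1-1, 7+0) = 7
v[5] = max(1+7-1, 2+6-1, 6+2-1, 7+1-1, 14+0) = 14
v[6] = max(1+14-1, 2+7-1, 6+6-1, 7+2-1, 14+1-1, 13+0) = 14
v[7] = max(1+14-1, 2+14-1, 6+7-1, …, 13+1-1, 9+0) = 15
v[8] = max(1+15-1, 2+14-1, 6+14-1, …, 9+1-1, 21+0) = 21
v[9] = max(1+21-1, 2+15-1, 6+14-1, …, 21+1-1, 17+0) = 21
One optimal plan: pieces 8 + 1 (1 cut) → €22 − €1 = €21.

21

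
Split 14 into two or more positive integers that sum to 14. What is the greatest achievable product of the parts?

Fill g[k] for k=2..14: at each k try every first piece i and multiply by the better of (k−i) uncut or g[k−i].
Small cases: g[2]=1, g[3]=2, g[4]=4, g[5]=6, g[6]=9, g[7]=12, g[8]=18, g[9]=27.
g[10] = 2×max(8,18) = 2×18 = 36
g[11] = 2×max(9,27) = 2×27 = 54
g[12] = 3×max(9,27) = 3×27 = 81
g[13] = 2×max(11,54) = 2×54 = 108
g[14] = 2×max(12,81) = 2×81 = 162
One optimal split: 3 + 3 + 3 + 3 + 2; product 3×3×3×3×2 = 162.

162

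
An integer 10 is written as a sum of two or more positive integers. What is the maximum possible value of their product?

36

Fill prod[k] for k=2..10: at each k try every first piece i and multiply by the better of (k−i) uncut or prod[k−i].
Small cases: prod[2]=1, prod[3]=2, prod[4]=4.
prod[5] = 2·max(3,2) = 2·3 = 6
prod[6] = 3·max(3,2) = 3·3 = 9
prod[7] = 2·max(5,6) = 2·6 = 12
prod[8] = 2·max(6,9) = 2·9 = 18
prod[9] = 3·max(6,9) = 3·9 = 27
prod[10] = 2·max(8,18) = 2·18 = 36
One optimal split: 3 + 3 + 2 + 2; product 3·3·2·2 = 36.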